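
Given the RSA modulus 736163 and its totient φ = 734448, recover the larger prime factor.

859

φ(n) = (p−1)(q−1) = n − (p+q) + 1, so p + q = 736163 − 734448 + 1 = 1716.
p and q are the roots of t² − 1716t + 736163 = 0.
Discriminant: 1716² − 4·736163 = 2944656 − 2944652 = 4; √4 = 2.
q = (1716 − 2)/2 = 857, p = (1716 + 2)/2 = 859.
Check: 857 · 859 = 736163.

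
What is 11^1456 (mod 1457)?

392

11^1 ≡ 11 (mod 1457)
11^2 ≡ 11^2 = 121 ≡ 121 (mod 1457)
11^4 ≡ 121^2 = 14641 ≡ 71 (mod 1457)
11^8 ≡ 71^2 = 5041 ≡ 670 (mod 1457)
11^16 ≡ 670^2 = 448900 ≡ 144 (mod 1457)
11^32 ≡ 144^2 = 20736 ≡ 338 (mod 1457)
11^64 ≡ 338^2 = 114244 ≡ 598 (mod 1457)
11^128 ≡ 598^2 = 357604 ≡ 639 (mod 1457)
11^256 ≡ 639^2 = 408321 ≡ 361 (mod 1457)
11^512 ≡ 361^2 = 130321 ≡ 648 (mod 1457)
11^1024 ≡ 648^2 = 419904 ≡ 288 (mod 1457)
1456 = 1024 + 256 + 128 + 32 + 16 in binary powers of 2.
So 11^1456 ≡ 288 · 361 · 639 · 338 · 144 ≡ 392 (mod 1457).
Since 392 ≠ 1, base 11 is a Fermat witness: 1457 is composite.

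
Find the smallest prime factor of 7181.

43

7181 is odd.
Digit sum 17, not divisible by 3.
Ends in 1: not divisible by 5.
7: 7181 = 7·1025 + 6
11: 7181 = 11·652 + 9
13: 7181 = 13·552 + 5
17: 7181 = 17·422 + 7
19: 7181 = 19·377 + 18
23: 7181 = 23·312 + 5
29: 7181 = 29·247 + 18
31: 7181 = 31·231 + 20
37: 7181 = 37·194 + 3
41: 7181 = 41·175 + 6
43: 7181 = 43·167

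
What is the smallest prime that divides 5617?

5617 is odd.
Digit sum 19, not divisible by 3.
Ends in 7: not divisible by 5.
7: 5617 = 7·802 + 3
11: 5617 = 11·510 + 7
13: 5617 = 13·432 + 1
17: 5617 = 17·330 + 7
19: 5617 = 19·295 + 12
23: 5617 = 23·244 + 5
29: 5617 = 29·193 + 20
31: 5617 = 31·181 + 6
37: 5617 = 37·151 + 30
41: 5617 = 41·137

41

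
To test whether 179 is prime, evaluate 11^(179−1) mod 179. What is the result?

1

11^1 ≡ 11 (mod 179)
11^2 ≡ 11^2 = 121 ≡ 121 (mod 179)
11^4 ≡ 121^2 = 14641 ≡ 142 (mod 179)
11^8 ≡ 142^2 = 20164 ≡ 116 (mod 179)
11^16 ≡ 116^2 = 13456 ≡ 31 (mod 179)
11^32 ≡ 31^2 = 961 ≡ 66 (mod 179)
11^64 ≡ 66^2 = 4356 ≡ 60 (mod 179)
11^128 ≡ 60^2 = 3600 ≡ 20 (mod 179)
178 = 128 + 32 + 16 + 2 in binary powers of 2.
So 11^178 ≡ 20 · 66 · 31 · 121 ≡ 1 (mod 179).
Since the result is 1, base 11 gives no evidence that 179 is composite.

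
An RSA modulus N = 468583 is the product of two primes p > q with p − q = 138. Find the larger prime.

757

Since p = q + 138, we have 468583 = q(q + 138), so q² + 138q − 468583 = 0.
Discriminant: 138² + 4·468583 = 19044 + 1874332 = 1893376; √1893376 = 1376.
q = (−138 + 1376)/2 = 619, and p = q + 138 = 757.
Check: 619 · 757 = 468583.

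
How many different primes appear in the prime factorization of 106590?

6

106590 = 2 · 53295
53295 = 3 · 17765
17765 = 5 · 3553
3553 = 11 · 323
323 = 17 · 19
106590 = 2 · 3 · 5 · 11 · 17 · 19, which has 6 distinct prime factors.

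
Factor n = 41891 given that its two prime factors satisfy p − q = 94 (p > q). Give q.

Since p = q + 94, we have 41891 = q(q + 94), so q² + 94q − 41891 = 0.
Discriminant: 94² + 4·41891 = 8836 + 167564 = 176400; √176400 = 420.
q = (−94 + 420)/2 = 163, and p = q + 94 = 257.
Check: 163 · 257 = 41891.

163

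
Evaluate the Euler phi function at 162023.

Factor: 162023 = 29 · 37 · 151.
φ(162023) = (29−1) · (37−1) · (151−1) = 28 · 36 · 150 = 151200.

151200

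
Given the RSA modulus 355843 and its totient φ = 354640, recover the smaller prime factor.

φ(n) = (p−1)(q−1) = n − (p+q) + 1, so p + q = 355843 − 354640 + 1 = 1204.
p and q are the roots of t² − 1204t + 355843 = 0.
Discriminant: 1204² − 4·355843 = 1449616 − 1423372 = 26244; √26244 = 162.
q = (1204 − 162)/2 = 521, p = (1204 + 162)/2 = 683.
Check: 521 · 683 = 355843.

521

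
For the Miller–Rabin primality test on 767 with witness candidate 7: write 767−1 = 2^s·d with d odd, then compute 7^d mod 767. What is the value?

652

767 − 1 = 766 = 2^1 · 383, so d = 383.
7^1 ≡ 7 (mod 767)
7^2 ≡ 7^2 = 49 ≡ 49 (mod 767)
7^4 ≡ 49^2 = 2401 ≡ 100 (mod 767)
7^8 ≡ 100^2 = 10000 ≡ 29 (mod 767)
7^16 ≡ 29^2 = 841 ≡ 74 (mod 767)
7^32 ≡ 74^2 = 5476 ≡ 107 (mod 767)
7^64 ≡ 107^2 = 11449 ≡ 711 (mod 767)
7^128 ≡ 711^2 = 505521 ≡ 68 (mod 767)
7^256 ≡ 68^2 = 4624 ≡ 22 (mod 767)
383 = 256 + 64 + 32 + 16 + 8 + 4 + 2 + 1 in binary powers of 2.
So 7^383 ≡ 22 · 711 · 107 · 74 · 29 · 100 · 49 · 7 ≡ 652 (mod 767).
Squaring chain: 652; never reaches −1, so base 7 is a Miller–Rabin witness that 767 is composite.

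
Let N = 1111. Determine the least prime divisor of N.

11

1111 is odd.
Digit sum 4, not divisible by 3.
Ends in 1: not divisible by 5.
7: 1111 = 7·158 + 5
11: 1111 = 11·101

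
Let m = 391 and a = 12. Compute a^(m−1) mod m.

12^1 ≡ 12 (mod 391)
12^2 ≡ 12^2 = 144 ≡ 144 (mod 391)
12^4 ≡ 144^2 = 20736 ≡ 13 (mod 391)
12^8 ≡ 13^2 = 169 ≡ 169 (mod 391)
12^16 ≡ 169^2 = 28561 ≡ 18 (mod 391)
12^32 ≡ 18^2 = 324 ≡ 324 (mod 391)
12^64 ≡ 324^2 = 104976 ≡ 188 (mod 391)
12^128 ≡ 188^2 = 35344 ≡ 154 (mod 391)
12^256 ≡ 154^2 = 23716 ≡ 256 (mod 391)
390 = 256 + 128 + 4 + 2 in binary powers of 2.
So 12^390 ≡ 256 · 154 · 13 · 144 ≡ 87 (mod 391).
Since 87 ≠ 1, base 12 is a Fermat witness: 391 is composite.

87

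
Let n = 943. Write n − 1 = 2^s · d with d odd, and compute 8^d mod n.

943 − 1 = 942 = 2^1 · 471, so d = 471.
8^1 ≡ 8 (mod 943)
8^2 ≡ 8^2 = 64 ≡ 64 (mod 943)
8^4 ≡ 64^2 = 4096 ≡ 324 (mod 943)
8^8 ≡ 324^2 = 104976 ≡ 303 (mod 943)
8^16 ≡ 303^2 = 91809 ≡ 338 (mod 943)
8^32 ≡ 338^2 = 114244 ≡ 141 (mod 943)
8^64 ≡ 141^2 = 19881 ≡ 78 (mod 943)
8^128 ≡ 78^2 = 6084 ≡ 426 (mod 943)
8^256 ≡ 426^2 = 181476 ≡ 420 (mod 943)
471 = 256 + 128 + 64 + 16 + 4 + 2 + 1 in binary powers of 2.
So 8^471 ≡ 420 · 426 · 78 · 338 · 324 · 64 · 8 ≡ 607 (mod 943).
Squaring chain: 607; never reaches −1, so base 8 is a Miller–Rabin witness that 943 is composite.

607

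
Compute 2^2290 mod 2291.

2^1 ≡ 2 (mod 2291)
2^2 ≡ 2^2 = 4 ≡ 4 (mod 2291)
2^4 ≡ 4^2 = 16 ≡ 16 (mod 2291)
2^8 ≡ 16^2 = 256 ≡ 256 (mod 2291)
2^16 ≡ 256^2 = 65536 ≡ 1388 (mod 2291)
2^32 ≡ 1388^2 = 1926544 ≡ 2104 (mod 2291)
2^64 ≡ 2104^2 = 4426816 ≡ 604 (mod 2291)
2^128 ≡ 604^2 = 364816 ≡ 547 (mod 2291)
2^256 ≡ 547^2 = 299209 ≡ 1379 (mod 2291)
2^512 ≡ 1379^2 = 1901641 ≡ 111 (mod 2291)
2^1024 ≡ 111^2 = 12321 ≡ 866 (mod 2291)
2^2048 ≡ 866^2 = 749956 ≡ 799 (mod 2291)
2290 = 2048 + 128 + 64 + 32 + 16 + 2 in binary powers of 2.
So 2^2290 ≡ 799 · 547 · 604 · 2104 · 1388 · 4 ≡ 92 (mod 2291).
Since 92 ≠ 1, base 2 is a Fermat witness: 2291 is composite.

92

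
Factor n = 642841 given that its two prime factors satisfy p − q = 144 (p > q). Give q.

Since p = q + 144, we have 642841 = q(q + 144), so q² + 144q − 642841 = 0.
Discriminant: 144² + 4·642841 = 20736 + 2571364 = 2592100; √2592100 = 1610.
q = (−144 + 1610)/2 = 733, and p = q + 144 = 877.
Check: 733 · 877 = 642841.

733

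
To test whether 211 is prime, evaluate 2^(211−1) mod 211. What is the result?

2^1 ≡ 2 (mod 211)
2^2 ≡ 2^2 = 4 ≡ 4 (mod 211)
2^4 ≡ 4^2 = 16 ≡ 16 (mod 211)
2^8 ≡ 16^2 = 256 ≡ 45 (mod 211)
2^16 ≡ 45^2 = 2025 ≡ 126 (mod 211)
2^32 ≡ 126^2 = 15876 ≡ 51 (mod 211)
2^64 ≡ 51^2 = 2601 ≡ 69 (mod 211)
2^128 ≡ 69^2 = 4761 ≡ 119 (mod 211)
210 = 128 + 64 + 16 + 2 in binary powers of 2.
So 2^210 ≡ 119 · 69 · 126 · 4 ≡ 1 (mod 211).
Since the result is 1, base 2 gives no evidence that 211 is composite.

1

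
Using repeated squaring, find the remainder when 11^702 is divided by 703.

11^1 ≡ 11 (mod 703)
11^2 ≡ 11^2 = 121 ≡ 121 (mod 703)
11^4 ≡ 121^2 = 14641 ≡ 581 (mod 703)
11^8 ≡ 581^2 = 337561 ≡ 121 (mod 703)
11^16 ≡ 121^2 = 14641 ≡ 581 (mod 703)
11^32 ≡ 581^2 = 337561 ≡ 121 (mod 703)
11^64 ≡ 121^2 = 14641 ≡ 581 (mod 703)
11^128 ≡ 581^2 = 337561 ≡ 121 (mod 703)
11^256 ≡ 121^2 = 14641 ≡ 581 (mod 703)
11^512 ≡ 581^2 = 337561 ≡ 121 (mod 703)
702 = 512 + 128 + 32 + 16 + 8 + 4 + 2 in binary powers of 2.
So 11^702 ≡ 121 · 121 · 121 · 581 · 121 · 581 · 121 ≡ 1 (mod 703).
Since the result is 1, base 11 gives no evidence that 703 is composite.

1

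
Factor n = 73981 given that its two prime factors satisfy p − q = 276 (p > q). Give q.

Since p = q + 276, we have 73981 = q(q + 276), so q² + 276q − 73981 = 0.
Discriminant: 276² + 4·73981 = 76176 + 295924 = 372100; √372100 = 610.
q = (−276 + 610)/2 = 167, and p = q + 276 = 443.
Check: 167 · 443 = 73981.

167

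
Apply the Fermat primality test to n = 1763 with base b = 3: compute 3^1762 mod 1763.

583

3^1 ≡ 3 (mod 1763)
3^2 ≡ 3^2 = 9 ≡ 9 (mod 1763)
3^4 ≡ 9^2 = 81 ≡ 81 (mod 1763)
3^8 ≡ 81^2 = 6561 ≡ 1272 (mod 1763)
3^16 ≡ 1272^2 = 1617984 ≡ 1313 (mod 1763)
3^32 ≡ 1313^2 = 1723969 ≡ 1518 (mod 1763)
3^64 ≡ 1518^2 = 2304324 ≡ 83 (mod 1763)
3^128 ≡ 83^2 = 6889 ≡ 1600 (mod 1763)
3^256 ≡ 1600^2 = 2560000 ≡ 124 (mod 1763)
3^512 ≡ 124^2 = 15376 ≡ 1272 (mod 1763)
3^1024 ≡ 1272^2 = 1617984 ≡ 1313 (mod 1763)
1762 = 1024 + 512 + 128 + 64 + 32 + 2 in binary powers of 2.
So 3^1762 ≡ 1313 · 1272 · 1600 · 83 · 1518 · 9 ≡ 583 (mod 1763).
Since 583 ≠ 1, base 3 is a Fermat witness: 1763 is composite.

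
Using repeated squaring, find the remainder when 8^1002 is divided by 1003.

8^1 ≡ 8 (mod 1003)
8^2 ≡ 8^2 = 64 ≡ 64 (mod 1003)
8^4 ≡ 64^2 = 4096 ≡ 84 (mod 1003)
8^8 ≡ 84^2 = 7056 ≡ 35 (mod 1003)
8^16 ≡ 35^2 = 1225 ≡ 222 (mod 1003)
8^32 ≡ 222^2 = 49284 ≡ 137 (mod 1003)
8^64 ≡ 137^2 = 18769 ≡ 715 (mod 1003)
8^128 ≡ 715^2 = 511225 ≡ 698 (mod 1003)
8^256 ≡ 698^2 = 487204 ≡ 749 (mod 1003)
8^512 ≡ 749^2 = 561001 ≡ 324 (mod 1003)
1002 = 512 + 256 + 128 + 64 + 32 + 8 + 2 in binary powers of 2.
So 8^1002 ≡ 324 · 749 · 698 · 715 · 137 · 35 · 64 ≡ 812 (mod 1003).
Since 812 ≠ 1, base 8 is a Fermat witness: 1003 is composite.

812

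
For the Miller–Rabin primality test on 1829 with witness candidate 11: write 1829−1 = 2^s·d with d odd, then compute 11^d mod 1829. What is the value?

1829 − 1 = 1828 = 2^2 · 457, so d = 457.
11^1 ≡ 11 (mod 1829)
11^2 ≡ 11^2 = 121 ≡ 121 (mod 1829)
11^4 ≡ 121^2 = 14641 ≡ 9 (mod 1829)
11^8 ≡ 9^2 = 81 ≡ 81 (mod 1829)
11^16 ≡ 81^2 = 6561 ≡ 1074 (mod 1829)
11^32 ≡ 1074^2 = 1153476 ≡ 1206 (mod 1829)
11^64 ≡ 1206^2 = 1454436 ≡ 381 (mod 1829)
11^128 ≡ 381^2 = 145161 ≡ 670 (mod 1829)
11^256 ≡ 670^2 = 448900 ≡ 795 (mod 1829)
457 = 256 + 128 + 64 + 8 + 1 in binary powers of 2.
So 11^457 ≡ 795 · 670 · 381 · 81 · 11 ≡ 974 (mod 1829).
Squaring chain: 974 → 1254; never reaches −1, so base 11 is a Miller–Rabin witness that 1829 is composite.

974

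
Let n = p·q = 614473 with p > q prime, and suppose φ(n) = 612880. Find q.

φ(n) = (p−1)(q−1) = n − (p+q) + 1, so p + q = 614473 − 612880 + 1 = 1594.
p and q are the roots of t² − 1594t + 614473 = 0.
Discriminant: 1594² − 4·614473 = 2540836 − 2457892 = 82944; √82944 = 288.
q = (1594 − 288)/2 = 653, p = (1594 + 288)/2 = 941.
Check: 653 · 941 = 614473.

653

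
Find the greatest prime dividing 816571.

816571 = 7 · 116653
116653 = 31 · 3763
3763 = 53 · 71
71 is prime.
So 816571 = 7 · 31 · 53 · 71; the largest prime factor is 71.

71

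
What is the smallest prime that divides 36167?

59

36167 is odd.
Digit sum 23, not divisible by 3.
Ends in 7: not divisible by 5.
7: 36167 = 7·5166 + 5
11: 36167 = 11·3287 + 10
13: 36167 = 13·2782 + 1
17: 36167 = 17·2127 + 8
19: 36167 = 19·1903 + 10
23: 36167 = 23·1572 + 11
29: 36167 = 29·1247 + 4
31: 36167 = 31·1166 + 21
37: 36167 = 37·977 + 18
41: 36167 = 41·882 + 5
43: 36167 = 43·841 + 4
47: 36167 = 47·769 + 24
53: 36167 = 53·682 + 21
59: 36167 = 59·613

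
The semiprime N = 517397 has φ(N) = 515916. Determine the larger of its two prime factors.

φ(n) = (p−1)(q−1) = n − (p+q) + 1, so p + q = 517397 − 515916 + 1 = 1482.
p and q are the roots of t² − 1482t + 517397 = 0.
Discriminant: 1482² − 4·517397 = 2196324 − 2069588 = 126736; √126736 = 356.
q = (1482 − 356)/2 = 563, p = (1482 + 356)/2 = 919.
Check: 563 · 919 = 517397.

919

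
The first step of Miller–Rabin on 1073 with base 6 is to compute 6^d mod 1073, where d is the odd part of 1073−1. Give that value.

1073 − 1 = 1072 = 2^4 · 67, so d = 67.
6^1 ≡ 6 (mod 1073)
6^2 ≡ 6^2 = 36 ≡ 36 (mod 1073)
6^4 ≡ 36^2 = 1296 ≡ 223 (mod 1073)
6^8 ≡ 223^2 = 49729 ≡ 371 (mod 1073)
6^16 ≡ 371^2 = 137641 ≡ 297 (mod 1073)
6^32 ≡ 297^2 = 88209 ≡ 223 (mod 1073)
6^64 ≡ 223^2 = 49729 ≡ 371 (mod 1073)
67 = 64 + 2 + 1 in binary powers of 2.
So 6^67 ≡ 371 · 36 · 6 ≡ 734 (mod 1073).
Squaring chain: 734 → 110 → 297 → 223; never reaches −1, so base 6 is a Miller–Rabin witness that 1073 is composite.

734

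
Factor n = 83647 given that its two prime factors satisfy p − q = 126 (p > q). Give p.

Since p = q + 126, we have 83647 = q(q + 126), so q² + 126q − 83647 = 0.
Discriminant: 126² + 4·83647 = 15876 + 334588 = 350464; √350464 = 592.
q = (−126 + 592)/2 = 233, and p = q + 126 = 359.
Check: 233 · 359 = 83647.

359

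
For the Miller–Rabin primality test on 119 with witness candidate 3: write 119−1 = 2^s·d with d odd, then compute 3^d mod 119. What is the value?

75

119 − 1 = 118 = 2^1 · 59, so d = 59.
3^1 ≡ 3 (mod 119)
3^2 ≡ 3^2 = 9 ≡ 9 (mod 119)
3^4 ≡ 9^2 = 81 ≡ 81 (mod 119)
3^8 ≡ 81^2 = 6561 ≡ 16 (mod 119)
3^16 ≡ 16^2 = 256 ≡ 18 (mod 119)
3^32 ≡ 18^2 = 324 ≡ 86 (mod 119)
59 = 32 + 16 + 8 + 2 + 1 in binary powers of 2.
So 3^59 ≡ 86 · 18 · 16 · 9 · 3 ≡ 75 (mod 119).
Squaring chain: 75; never reaches −1, so base 3 is a Miller–Rabin witness that 119 is composite.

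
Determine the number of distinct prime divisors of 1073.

1073 = 29 · 37
1073 = 29 · 37, which has 2 distinct prime factors.

2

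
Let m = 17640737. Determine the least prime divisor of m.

17640737 is odd.
Digit sum 35, not divisible by 3.
Ends in 7: not divisible by 5.
7: 17640737 = 7·2520105 + 2
11: 17640737 = 11·1603703 + 4
13: 17640737 = 13·1356979 + 10
17: 17640737 = 17·1037690 + 7
19: 17640737 = 19·928459 + 16
23: 17640737 = 23·766988 + 13
29: 17640737 = 29·608301 + 8
31: 17640737 = 31·569056 + 1
37: 17640737 = 37·476776 + 25
41: 17640737 = 41·430261 + 36
43: 17640737 = 43·410249 + 30
47: 17640737 = 47·375334 + 39
53: 17640737 = 53·332844 + 5
59: 17640737 = 59·298995 + 32
61: 17640737 = 61·289192 + 25
67: 17640737 = 67·263294 + 39
71: 17640737 = 71·248461 + 6
73: 17640737 = 73·241653 + 68
79: 17640737 = 79·223300 + 37
83: 17640737 = 83·212539

83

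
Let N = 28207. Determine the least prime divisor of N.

28207 is odd.
Digit sum 19, not divisible by 3.
Ends in 7: not divisible by 5.
7: 28207 = 7·4029 + 4
11: 28207 = 11·2564 + 3
13: 28207 = 13·2169 + 10
17: 28207 = 17·1659 + 4
19: 28207 = 19·1484 + 11
23: 28207 = 23·1226 + 9
29: 28207 = 29·972 + 19
31: 28207 = 31·909 + 28
37: 28207 = 37·762 + 13
41: 28207 = 41·687 + 40
43: 28207 = 43·655 + 42
47: 28207 = 47·600 + 7
53: 28207 = 53·532 + 11
59: 28207 = 59·478 + 5
61: 28207 = 61·462 + 25
67: 28207 = 67·421

67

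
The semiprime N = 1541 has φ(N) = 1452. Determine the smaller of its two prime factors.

23

φ(n) = (p−1)(q−1) = n − (p+q) + 1, so p + q = 1541 − 1452 + 1 = 90.
p and q are the roots of t² − 90t + 1541 = 0.
Discriminant: 90² − 4·1541 = 8100 − 6164 = 1936; √1936 = 44.
q = (90 − 44)/2 = 23, p = (90 + 44)/2 = 67.
Check: 23 · 67 = 1541.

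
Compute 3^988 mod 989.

3^1 ≡ 3 (mod 989)
3^2 ≡ 3^2 = 9 ≡ 9 (mod 989)
3^4 ≡ 9^2 = 81 ≡ 81 (mod 989)
3^8 ≡ 81^2 = 6561 ≡ 627 (mod 989)
3^16 ≡ 627^2 = 393129 ≡ 496 (mod 989)
3^32 ≡ 496^2 = 246016 ≡ 744 (mod 989)
3^64 ≡ 744^2 = 553536 ≡ 685 (mod 989)
3^128 ≡ 685^2 = 469225 ≡ 439 (mod 989)
3^256 ≡ 439^2 = 192721 ≡ 855 (mod 989)
3^512 ≡ 855^2 = 731025 ≡ 154 (mod 989)
988 = 512 + 256 + 128 + 64 + 16 + 8 + 4 in binary powers of 2.
So 3^988 ≡ 154 · 855 · 439 · 685 · 496 · 627 · 81 ≡ 685 (mod 989).
Since 685 ≠ 1, base 3 is a Fermat witness: 989 is composite.

685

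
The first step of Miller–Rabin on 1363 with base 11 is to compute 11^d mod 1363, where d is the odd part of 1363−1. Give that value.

872

1363 − 1 = 1362 = 2^1 · 681, so d = 681.
11^1 ≡ 11 (mod 1363)
11^2 ≡ 11^2 = 121 ≡ 121 (mod 1363)
11^4 ≡ 121^2 = 14641 ≡ 1011 (mod 1363)
11^8 ≡ 1011^2 = 1022121 ≡ 1234 (mod 1363)
11^16 ≡ 1234^2 = 1522756 ≡ 285 (mod 1363)
11^32 ≡ 285^2 = 81225 ≡ 808 (mod 1363)
11^64 ≡ 808^2 = 652864 ≡ 1350 (mod 1363)
11^128 ≡ 1350^2 = 1822500 ≡ 169 (mod 1363)
11^256 ≡ 169^2 = 28561 ≡ 1301 (mod 1363)
11^512 ≡ 1301^2 = 1692601 ≡ 1118 (mod 1363)
681 = 512 + 128 + 32 + 8 + 1 in binary powers of 2.
So 11^681 ≡ 1118 · 169 · 808 · 1234 · 11 ≡ 872 (mod 1363).
Squaring chain: 872; never reaches −1, so base 11 is a Miller–Rabin witness that 1363 is composite.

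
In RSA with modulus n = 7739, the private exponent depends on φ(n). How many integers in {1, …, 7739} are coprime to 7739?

7560

Factor: 7739 = 71 · 109.
φ(7739) = (71−1) · (109−1) = 70 · 108 = 7560.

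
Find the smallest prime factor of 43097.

43097 is odd.
Digit sum 23, not divisible by 3.
Ends in 7: not divisible by 5.
7: 43097 = 7·6156 + 5
11: 43097 = 11·3917 + 10
13: 43097 = 13·3315 + 2
17: 43097 = 17·2535 + 2
19: 43097 = 19·2268 + 5
23: 43097 = 23·1873 + 18
29: 43097 = 29·1486 + 3
31: 43097 = 31·1390 + 7
37: 43097 = 37·1164 + 29
41: 43097 = 41·1051 + 6
43: 43097 = 43·1002 + 11
47: 43097 = 47·916 + 45
53: 43097 = 53·813 + 8
59: 43097 = 59·730 + 27
61: 43097 = 61·706 + 31
67: 43097 = 67·643 + 16
71: 43097 = 71·607

71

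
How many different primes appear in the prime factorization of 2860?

2860 = 2^2 · 715
715 = 5 · 143
143 = 11 · 13
2860 = 2^2 · 5 · 11 · 13, which has 4 distinct prime factors.

4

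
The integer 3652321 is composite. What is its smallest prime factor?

41

3652321 is odd.
Digit sum 22, not divisible by 3.
Ends in 1: not divisible by 5.
7: 3652321 = 7·521760 + 1
11: 3652321 = 11·332029 + 2
13: 3652321 = 13·280947 + 10
17: 3652321 = 17·214842 + 7
19: 3652321 = 19·192227 + 8
23: 3652321 = 23·158796 + 13
29: 3652321 = 29·125942 + 3
31: 3652321 = 31·117816 + 25
37: 3652321 = 37·98711 + 14
41: 3652321 = 41·89081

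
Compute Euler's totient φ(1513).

Factor: 1513 = 17 · 89.
φ(1513) = (17−1) · (89−1) = 16 · 88 = 1408.

1408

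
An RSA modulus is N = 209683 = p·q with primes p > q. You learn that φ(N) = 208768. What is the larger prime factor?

467

φ(n) = (p−1)(q−1) = n − (p+q) + 1, so p + q = 209683 − 208768 + 1 = 916.
p and q are the roots of t² − 916t + 209683 = 0.
Discriminant: 916² − 4·209683 = 839056 − 838732 = 324; √324 = 18.
q = (916 − 18)/2 = 449, p = (916 + 18)/2 = 467.
Check: 449 · 467 = 209683.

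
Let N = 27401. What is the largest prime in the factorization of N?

27401 = 11 · 2491
2491 = 47 · 53
53 is prime.
So 27401 = 11 · 47 · 53; the largest prime factor is 53.

53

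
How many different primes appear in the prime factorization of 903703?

3

903703 = 17^2 · 3127
3127 = 53 · 59
903703 = 17^2 · 53 · 59, which has 3 distinct prime factors.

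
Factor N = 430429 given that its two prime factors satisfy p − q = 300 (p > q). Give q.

Since p = q + 300, we have 430429 = q(q + 300), so q² + 300q − 430429 = 0.
Discriminant: 300² + 4·430429 = 90000 + 1721716 = 1811716; √1811716 = 1346.
q = (−300 + 1346)/2 = 523, and p = q + 300 = 823.
Check: 523 · 823 = 430429.

523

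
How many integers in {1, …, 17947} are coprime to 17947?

17680

Factor: 17947 = 131 · 137.
φ(17947) = (131−1) · (137−1) = 130 · 136 = 17680.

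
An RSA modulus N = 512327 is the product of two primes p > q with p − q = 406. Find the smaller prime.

541

Since p = q + 406, we have 512327 = q(q + 406), so q² + 406q − 512327 = 0.
Discriminant: 406² + 4·512327 = 164836 + 2049308 = 2214144; √2214144 = 1488.
q = (−406 + 1488)/2 = 541, and p = q + 406 = 947.
Check: 541 · 947 = 512327.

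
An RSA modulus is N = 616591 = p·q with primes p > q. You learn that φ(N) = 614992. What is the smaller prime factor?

647

φ(n) = (p−1)(q−1) = n − (p+q) + 1, so p + q = 616591 − 614992 + 1 = 1600.
p and q are the roots of t² − 1600t + 616591 = 0.
Discriminant: 1600² − 4·616591 = 2560000 − 2466364 = 93636; √93636 = 306.
q = (1600 − 306)/2 = 647, p = (1600 + 306)/2 = 953.
Check: 647 · 953 = 616591.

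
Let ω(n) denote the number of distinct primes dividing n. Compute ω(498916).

498916 = 2^2 · 124729
124729 = 11 · 11339
11339 = 17 · 667
667 = 23 · 29
498916 = 2^2 · 11 · 17 · 23 · 29, which has 5 distinct prime factors.

5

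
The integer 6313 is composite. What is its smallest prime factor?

59

6313 is odd.
Digit sum 13, not divisible by 3.
Ends in 3: not divisible by 5.
7: 6313 = 7·901 + 6
11: 6313 = 11·573 + 10
13: 6313 = 13·485 + 8
17: 6313 = 17·371 + 6
19: 6313 = 19·332 + 5
23: 6313 = 23·274 + 11
29: 6313 = 29·217 + 20
31: 6313 = 31·203 + 20
37: 6313 = 37·170 + 23
41: 6313 = 41·153 + 40
43: 6313 = 43·146 + 35
47: 6313 = 47·134 + 15
53: 6313 = 53·119 + 6
59: 6313 = 59·107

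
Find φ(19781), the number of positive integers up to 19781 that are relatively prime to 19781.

19500

Factor: 19781 = 131 · 151.
φ(19781) = (131−1) · (151−1) = 130 · 150 = 19500.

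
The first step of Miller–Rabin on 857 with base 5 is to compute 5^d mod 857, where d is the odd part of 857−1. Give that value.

857 − 1 = 856 = 2^3 · 107, so d = 107.
5^1 ≡ 5 (mod 857)
5^2 ≡ 5^2 = 25 ≡ 25 (mod 857)
5^4 ≡ 25^2 = 625 ≡ 625 (mod 857)
5^8 ≡ 625^2 = 390625 ≡ 690 (mod 857)
5^16 ≡ 690^2 = 476100 ≡ 465 (mod 857)
5^32 ≡ 465^2 = 216225 ≡ 261 (mod 857)
5^64 ≡ 261^2 = 68121 ≡ 418 (mod 857)
107 = 64 + 32 + 8 + 2 + 1 in binary powers of 2.
So 5^107 ≡ 418 · 261 · 690 · 25 · 5 ≡ 188 (mod 857).
Squaring chain: 188 → 207 → 856; reaches −1, so base 5 does not prove 857 composite.

188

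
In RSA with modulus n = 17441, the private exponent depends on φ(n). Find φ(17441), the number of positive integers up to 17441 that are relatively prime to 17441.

Factor: 17441 = 107 · 163.
φ(17441) = (107−1) · (163−1) = 106 · 162 = 17172.

17172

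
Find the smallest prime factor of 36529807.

36529807 is odd.
Digit sum 40, not divisible by 3.
Ends in 7: not divisible by 5.
7: 36529807 = 7·5218543 + 6
11: 36529807 = 11·3320891 + 6
13: 36529807 = 13·2809985 + 2
17: 36529807 = 17·2148812 + 3
19: 36529807 = 19·1922621 + 8
23: 36529807 = 23·1588252 + 11
29: 36529807 = 29·1259648 + 15
31: 36529807 = 31·1178380 + 27
37: 36529807 = 37·987292 + 3
41: 36529807 = 41·890970 + 37
43: 36529807 = 43·849530 + 17
47: 36529807 = 47·777229 + 44
53: 36529807 = 53·689241 + 34
59: 36529807 = 59·619149 + 16
61: 36529807 = 61·598849 + 18
67: 36529807 = 67·545221

67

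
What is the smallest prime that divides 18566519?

83

18566519 is odd.
Digit sum 41, not divisible by 3.
Ends in 9: not divisible by 5.
7: 18566519 = 7·2652359 + 6
11: 18566519 = 11·1687865 + 4
13: 18566519 = 13·1428193 + 10
17: 18566519 = 17·1092148 + 3
19: 18566519 = 19·977185 + 4
23: 18566519 = 23·807239 + 22
29: 18566519 = 29·640224 + 23
31: 18566519 = 31·598919 + 30
37: 18566519 = 37·501797 + 30
41: 18566519 = 41·452841 + 38
43: 18566519 = 43·431779 + 22
47: 18566519 = 47·395032 + 15
53: 18566519 = 53·350311 + 36
59: 18566519 = 59·314686 + 45
61: 18566519 = 61·304369 + 10
67: 18566519 = 67·277112 + 15
71: 18566519 = 71·261500 + 19
73: 18566519 = 73·254335 + 64
79: 18566519 = 79·235019 + 18
83: 18566519 = 83·223693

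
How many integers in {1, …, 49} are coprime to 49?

Factor: 49 = 7^2.
φ(49) = 7^1·(7−1) = 42.

42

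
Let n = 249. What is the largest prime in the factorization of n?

83

249 = 3 · 83
83 is prime.
So 249 = 3 · 83; the largest prime factor is 83.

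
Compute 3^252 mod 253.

31

3^1 ≡ 3 (mod 253)
3^2 ≡ 3^2 = 9 ≡ 9 (mod 253)
3^4 ≡ 9^2 = 81 ≡ 81 (mod 253)
3^8 ≡ 81^2 = 6561 ≡ 236 (mod 253)
3^16 ≡ 236^2 = 55696 ≡ 36 (mod 253)
3^32 ≡ 36^2 = 1296 ≡ 31 (mod 253)
3^64 ≡ 31^2 = 961 ≡ 202 (mod 253)
3^128 ≡ 202^2 = 40804 ≡ 71 (mod 253)
252 = 128 + 64 + 32 + 16 + 8 + 4 in binary powers of 2.
So 3^252 ≡ 71 · 202 · 31 · 36 · 236 · 81 ≡ 31 (mod 253).
Since 31 ≠ 1, base 3 is a Fermat witness: 253 is composite.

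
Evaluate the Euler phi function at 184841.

Factor: 184841 = 17 · 83 · 131.
φ(184841) = (17−1) · (83−1) · (131−1) = 16 · 82 · 130 = 170560.

170560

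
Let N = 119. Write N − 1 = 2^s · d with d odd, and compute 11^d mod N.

114

119 − 1 = 118 = 2^1 · 59, so d = 59.
11^1 ≡ 11 (mod 119)
11^2 ≡ 11^2 = 121 ≡ 2 (mod 119)
11^4 ≡ 2^2 = 4 ≡ 4 (mod 119)
11^8 ≡ 4^2 = 16 ≡ 16 (mod 119)
11^16 ≡ 16^2 = 256 ≡ 18 (mod 119)
11^32 ≡ 18^2 = 324 ≡ 86 (mod 119)
59 = 32 + 16 + 8 + 2 + 1 in binary powers of 2.
So 11^59 ≡ 86 · 18 · 16 · 2 · 11 ≡ 114 (mod 119).
Squaring chain: 114; never reaches −1, so base 11 is a Miller–Rabin witness that 119 is composite.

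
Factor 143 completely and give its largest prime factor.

143 = 11 · 13
13 is prime.
So 143 = 11 · 13; the largest prime factor is 13.

13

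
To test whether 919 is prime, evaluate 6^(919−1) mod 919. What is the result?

1

6^1 ≡ 6 (mod 919)
6^2 ≡ 6^2 = 36 ≡ 36 (mod 919)
6^4 ≡ 36^2 = 1296 ≡ 377 (mod 919)
6^8 ≡ 377^2 = 142129 ≡ 603 (mod 919)
6^16 ≡ 603^2 = 363609 ≡ 604 (mod 919)
6^32 ≡ 604^2 = 364816 ≡ 892 (mod 919)
6^64 ≡ 892^2 = 795664 ≡ 729 (mod 919)
6^128 ≡ 729^2 = 531441 ≡ 259 (mod 919)
6^256 ≡ 259^2 = 67081 ≡ 913 (mod 919)
6^512 ≡ 913^2 = 833569 ≡ 36 (mod 919)
918 = 512 + 256 + 128 + 16 + 4 + 2 in binary powers of 2.
So 6^918 ≡ 36 · 913 · 259 · 604 · 377 · 36 ≡ 1 (mod 919).
Since the result is 1, base 6 gives no evidence that 919 is composite.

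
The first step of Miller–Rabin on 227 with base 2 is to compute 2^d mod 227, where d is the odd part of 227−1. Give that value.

227 − 1 = 226 = 2^1 · 113, so d = 113.
2^1 ≡ 2 (mod 227)
2^2 ≡ 2^2 = 4 ≡ 4 (mod 227)
2^4 ≡ 4^2 = 16 ≡ 16 (mod 227)
2^8 ≡ 16^2 = 256 ≡ 29 (mod 227)
2^16 ≡ 29^2 = 841 ≡ 160 (mod 227)
2^32 ≡ 160^2 = 25600 ≡ 176 (mod 227)
2^64 ≡ 176^2 = 30976 ≡ 104 (mod 227)
113 = 64 + 32 + 16 + 1 in binary powers of 2.
So 2^113 ≡ 104 · 176 · 160 · 2 ≡ 226 (mod 227).
Since 2^d ≡ 226 (mod 227), base 2 does not prove 227 composite.

226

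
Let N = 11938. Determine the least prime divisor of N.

11938 is even: 2 divides it.

2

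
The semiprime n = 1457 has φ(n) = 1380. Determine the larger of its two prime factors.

φ(n) = (p−1)(q−1) = n − (p+q) + 1, so p + q = 1457 − 1380 + 1 = 78.
p and q are the roots of t² − 78t + 1457 = 0.
Discriminant: 78² − 4·1457 = 6084 − 5828 = 256; √256 = 16.
q = (78 − 16)/2 = 31, p = (78 + 16)/2 = 47.
Check: 31 · 47 = 1457.

47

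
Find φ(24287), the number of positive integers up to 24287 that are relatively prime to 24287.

23976

Factor: 24287 = 149 · 163.
φ(24287) = (149−1) · (163−1) = 148 · 162 = 23976.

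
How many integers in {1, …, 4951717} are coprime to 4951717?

Factor: 4951717 = 149 · 167 · 199.
φ(4951717) = (149−1) · (167−1) · (199−1) = 148 · 166 · 198 = 4864464.

4864464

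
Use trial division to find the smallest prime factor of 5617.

5617 is odd.
Digit sum 19, not divisible by 3.
Ends in 7: not divisible by 5.
7: 5617 = 7·802 + 3
11: 5617 = 11·510 + 7
13: 5617 = 13·432 + 1
17: 5617 = 17·330 + 7
19: 5617 = 19·295 + 12
23: 5617 = 23·244 + 5
29: 5617 = 29·193 + 20
31: 5617 = 31·181 + 6
37: 5617 = 37·151 + 30
41: 5617 = 41·137

41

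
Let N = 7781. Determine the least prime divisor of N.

31

7781 is odd.
Digit sum 23, not divisible by 3.
Ends in 1: not divisible by 5.
7: 7781 = 7·1111 + 4
11: 7781 = 11·707 + 4
13: 7781 = 13·598 + 7
17: 7781 = 17·457 + 12
19: 7781 = 19·409 + 10
23: 7781 = 23·338 + 7
29: 7781 = 29·268 + 9
31: 7781 = 31·251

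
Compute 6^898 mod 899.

645

6^1 ≡ 6 (mod 899)
6^2 ≡ 6^2 = 36 ≡ 36 (mod 899)
6^4 ≡ 36^2 = 1296 ≡ 397 (mod 899)
6^8 ≡ 397^2 = 157609 ≡ 284 (mod 899)
6^16 ≡ 284^2 = 80656 ≡ 645 (mod 899)
6^32 ≡ 645^2 = 416025 ≡ 687 (mod 899)
6^64 ≡ 687^2 = 471969 ≡ 893 (mod 899)
6^128 ≡ 893^2 = 797449 ≡ 36 (mod 899)
6^256 ≡ 36^2 = 1296 ≡ 397 (mod 899)
6^512 ≡ 397^2 = 157609 ≡ 284 (mod 899)
898 = 512 + 256 + 128 + 2 in binary powers of 2.
So 6^898 ≡ 284 · 397 · 36 · 36 ≡ 645 (mod 899).
Since 645 ≠ 1, base 6 is a Fermat witness: 899 is composite.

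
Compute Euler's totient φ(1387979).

1348480

Factor: 1387979 = 71 · 113 · 173.
φ(1387979) = (71−1) · (113−1) · (173−1) = 70 · 112 · 172 = 1348480.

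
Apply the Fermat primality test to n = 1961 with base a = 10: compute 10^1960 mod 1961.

121

10^1 ≡ 10 (mod 1961)
10^2 ≡ 10^2 = 100 ≡ 100 (mod 1961)
10^4 ≡ 100^2 = 10000 ≡ 195 (mod 1961)
10^8 ≡ 195^2 = 38025 ≡ 766 (mod 1961)
10^16 ≡ 766^2 = 586756 ≡ 417 (mod 1961)
10^32 ≡ 417^2 = 173889 ≡ 1321 (mod 1961)
10^64 ≡ 1321^2 = 1745041 ≡ 1712 (mod 1961)
10^128 ≡ 1712^2 = 2930944 ≡ 1210 (mod 1961)
10^256 ≡ 1210^2 = 1464100 ≡ 1194 (mod 1961)
10^512 ≡ 1194^2 = 1425636 ≡ 1950 (mod 1961)
10^1024 ≡ 1950^2 = 3802500 ≡ 121 (mod 1961)
1960 = 1024 + 512 + 256 + 128 + 32 + 8 in binary powers of 2.
So 10^1960 ≡ 121 · 1950 · 1194 · 1210 · 1321 · 766 ≡ 121 (mod 1961).
Since 121 ≠ 1, base 10 is a Fermat witness: 1961 is composite.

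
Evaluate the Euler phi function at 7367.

7176

Factor: 7367 = 53 · 139.
φ(7367) = (53−1) · (139−1) = 52 · 138 = 7176.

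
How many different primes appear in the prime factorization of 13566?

13566 = 2 · 6783
6783 = 3 · 2261
2261 = 7 · 323
323 = 17 · 19
13566 = 2 · 3 · 7 · 17 · 19, which has 5 distinct prime factors.

5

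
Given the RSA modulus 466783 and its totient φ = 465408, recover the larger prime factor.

769

φ(n) = (p−1)(q−1) = n − (p+q) + 1, so p + q = 466783 − 465408 + 1 = 1376.
p and q are the roots of t² − 1376t + 466783 = 0.
Discriminant: 1376² − 4·466783 = 1893376 − 1867132 = 26244; √26244 = 162.
q = (1376 − 162)/2 = 607, p = (1376 + 162)/2 = 769.
Check: 607 · 769 = 466783.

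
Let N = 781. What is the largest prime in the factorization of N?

71

781 = 11 · 71
71 is prime.
So 781 = 11 · 71; the largest prime factor is 71.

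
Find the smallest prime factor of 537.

537 is odd.
Digit sum 15, divisible by 3.

3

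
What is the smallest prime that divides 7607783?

7607783 is odd.
Digit sum 38, not divisible by 3.
Ends in 3: not divisible by 5.
7: 7607783 = 7·1086826 + 1
11: 7607783 = 11·691616 + 7
13: 7607783 = 13·585214 + 1
17: 7607783 = 17·447516 + 11
19: 7607783 = 19·400409 + 12
23: 7607783 = 23·330773 + 4
29: 7607783 = 29·262337 + 10
31: 7607783 = 31·245412 + 11
37: 7607783 = 37·205615 + 28
41: 7607783 = 41·185555 + 28
43: 7607783 = 43·176925 + 8
47: 7607783 = 47·161867 + 34
53: 7607783 = 53·143543 + 4
59: 7607783 = 59·128945 + 28
61: 7607783 = 61·124717 + 46
67: 7607783 = 67·113549

67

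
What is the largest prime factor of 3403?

83

3403 = 41 · 83
83 is prime.
So 3403 = 41 · 83; the largest prime factor is 83.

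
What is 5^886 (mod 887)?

5^1 ≡ 5 (mod 887)
5^2 ≡ 5^2 = 25 ≡ 25 (mod 887)
5^4 ≡ 25^2 = 625 ≡ 625 (mod 887)
5^8 ≡ 625^2 = 390625 ≡ 345 (mod 887)
5^16 ≡ 345^2 = 119025 ≡ 167 (mod 887)
5^32 ≡ 167^2 = 27889 ≡ 392 (mod 887)
5^64 ≡ 392^2 = 153664 ≡ 213 (mod 887)
5^128 ≡ 213^2 = 45369 ≡ 132 (mod 887)
5^256 ≡ 132^2 = 17424 ≡ 571 (mod 887)
5^512 ≡ 571^2 = 326041 ≡ 512 (mod 887)
886 = 512 + 256 + 64 + 32 + 16 + 4 + 2 in binary powers of 2.
So 5^886 ≡ 512 · 571 · 213 · 392 · 167 · 625 · 25 ≡ 1 (mod 887).
Since the result is 1, base 5 gives no evidence that 887 is composite.

1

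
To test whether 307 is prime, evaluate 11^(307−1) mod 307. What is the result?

11^1 ≡ 11 (mod 307)
11^2 ≡ 11^2 = 121 ≡ 121 (mod 307)
11^4 ≡ 121^2 = 14641 ≡ 212 (mod 307)
11^8 ≡ 212^2 = 44944 ≡ 122 (mod 307)
11^16 ≡ 122^2 = 14884 ≡ 148 (mod 307)
11^32 ≡ 148^2 = 21904 ≡ 107 (mod 307)
11^64 ≡ 107^2 = 11449 ≡ 90 (mod 307)
11^128 ≡ 90^2 = 8100 ≡ 118 (mod 307)
11^256 ≡ 118^2 = 13924 ≡ 109 (mod 307)
306 = 256 + 32 + 16 + 2 in binary powers of 2.
So 11^306 ≡ 109 · 107 · 148 · 121 ≡ 1 (mod 307).
Since the result is 1, base 11 gives no evidence that 307 is composite.

1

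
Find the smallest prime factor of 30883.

89

30883 is odd.
Digit sum 22, not divisible by 3.
Ends in 3: not divisible by 5.
7: 30883 = 7·4411 + 6
11: 30883 = 11·2807 + 6
13: 30883 = 13·2375 + 8
17: 30883 = 17·1816 + 11
19: 30883 = 19·1625 + 8
23: 30883 = 23·1342 + 17
29: 30883 = 29·1064 + 27
31: 30883 = 31·996 + 7
37: 30883 = 37·834 + 25
41: 30883 = 41·753 + 10
43: 30883 = 43·718 + 9
47: 30883 = 47·657 + 4
53: 30883 = 53·582 + 37
59: 30883 = 59·523 + 26
61: 30883 = 61·506 + 17
67: 30883 = 67·460 + 63
71: 30883 = 71·434 + 69
73: 30883 = 73·423 + 4
79: 30883 = 79·390 + 73
83: 30883 = 83·372 + 7
89: 30883 = 89·347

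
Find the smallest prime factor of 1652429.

1652429 is odd.
Digit sum 29, not divisible by 3.
Ends in 9: not divisible by 5.
7: 1652429 = 7·236061 + 2
11: 1652429 = 11·150220 + 9
13: 1652429 = 13·127109 + 12
17: 1652429 = 17·97201 + 12
19: 1652429 = 19·86969 + 18
23: 1652429 = 23·71844 + 17
29: 1652429 = 29·56980 + 9
31: 1652429 = 31·53304 + 5
37: 1652429 = 37·44660 + 9
41: 1652429 = 41·40303 + 6
43: 1652429 = 43·38428 + 25
47: 1652429 = 47·35158 + 3
53: 1652429 = 53·31177 + 48
59: 1652429 = 59·28007 + 16
61: 1652429 = 61·27089

61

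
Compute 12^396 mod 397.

12^1 ≡ 12 (mod 397)
12^2 ≡ 12^2 = 144 ≡ 144 (mod 397)
12^4 ≡ 144^2 = 20736 ≡ 92 (mod 397)
12^8 ≡ 92^2 = 8464 ≡ 127 (mod 397)
12^16 ≡ 127^2 = 16129 ≡ 249 (mod 397)
12^32 ≡ 249^2 = 62001 ≡ 69 (mod 397)
12^64 ≡ 69^2 = 4761 ≡ 394 (mod 397)
12^128 ≡ 394^2 = 155236 ≡ 9 (mod 397)
12^256 ≡ 9^2 = 81 ≡ 81 (mod 397)
396 = 256 + 128 + 8 + 4 in binary powers of 2.
So 12^396 ≡ 81 · 9 · 127 · 92 ≡ 1 (mod 397).
Since the result is 1, base 12 gives no evidence that 397 is composite.

1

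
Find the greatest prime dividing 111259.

111259 = 31 · 3589
3589 = 37 · 97
97 is prime.
So 111259 = 31 · 37 · 97; the largest prime factor is 97.

97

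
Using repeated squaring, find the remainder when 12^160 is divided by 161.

12^1 ≡ 12 (mod 161)
12^2 ≡ 12^2 = 144 ≡ 144 (mod 161)
12^4 ≡ 144^2 = 20736 ≡ 128 (mod 161)
12^8 ≡ 128^2 = 16384 ≡ 123 (mod 161)
12^16 ≡ 123^2 = 15129 ≡ 156 (mod 161)
12^32 ≡ 156^2 = 24336 ≡ 25 (mod 161)
12^64 ≡ 25^2 = 625 ≡ 142 (mod 161)
12^128 ≡ 142^2 = 20164 ≡ 39 (mod 161)
160 = 128 + 32 in binary powers of 2.
So 12^160 ≡ 39 · 25 ≡ 9 (mod 161).
Since 9 ≠ 1, base 12 is a Fermat witness: 161 is composite.

9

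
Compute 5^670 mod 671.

5^1 ≡ 5 (mod 671)
5^2 ≡ 5^2 = 25 ≡ 25 (mod 671)
5^4 ≡ 25^2 = 625 ≡ 625 (mod 671)
5^8 ≡ 625^2 = 390625 ≡ 103 (mod 671)
5^16 ≡ 103^2 = 10609 ≡ 544 (mod 671)
5^32 ≡ 544^2 = 295936 ≡ 25 (mod 671)
5^64 ≡ 25^2 = 625 ≡ 625 (mod 671)
5^128 ≡ 625^2 = 390625 ≡ 103 (mod 671)
5^256 ≡ 103^2 = 10609 ≡ 544 (mod 671)
5^512 ≡ 544^2 = 295936 ≡ 25 (mod 671)
670 = 512 + 128 + 16 + 8 + 4 + 2 in binary powers of 2.
So 5^670 ≡ 25 · 103 · 544 · 103 · 625 · 25 ≡ 562 (mod 671).
Since 562 ≠ 1, base 5 is a Fermat witness: 671 is composite.

562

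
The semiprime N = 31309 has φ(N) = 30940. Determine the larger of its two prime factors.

φ(n) = (p−1)(q−1) = n − (p+q) + 1, so p + q = 31309 − 30940 + 1 = 370.
p and q are the roots of t² − 370t + 31309 = 0.
Discriminant: 370² − 4·31309 = 136900 − 125236 = 11664; √11664 = 108.
q = (370 − 108)/2 = 131, p = (370 + 108)/2 = 239.
Check: 131 · 239 = 31309.

239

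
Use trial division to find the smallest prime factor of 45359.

67

45359 is odd.
Digit sum 26, not divisible by 3.
Ends in 9: not divisible by 5.
7: 45359 = 7·6479 + 6
11: 45359 = 11·4123 + 6
13: 45359 = 13·3489 + 2
17: 45359 = 17·2668 + 3
19: 45359 = 19·2387 + 6
23: 45359 = 23·1972 + 3
29: 45359 = 29·1564 + 3
31: 45359 = 31·1463 + 6
37: 45359 = 37·1225 + 34
41: 45359 = 41·1106 + 13
43: 45359 = 43·1054 + 37
47: 45359 = 47·965 + 4
53: 45359 = 53·855 + 44
59: 45359 = 59·768 + 47
61: 45359 = 61·743 + 36
67: 45359 = 67·677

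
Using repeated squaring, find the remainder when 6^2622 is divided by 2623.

6^1 ≡ 6 (mod 2623)
6^2 ≡ 6^2 = 36 ≡ 36 (mod 2623)
6^4 ≡ 36^2 = 1296 ≡ 1296 (mod 2623)
6^8 ≡ 1296^2 = 1679616 ≡ 896 (mod 2623)
6^16 ≡ 896^2 = 802816 ≡ 178 (mod 2623)
6^32 ≡ 178^2 = 31684 ≡ 208 (mod 2623)
6^64 ≡ 208^2 = 43264 ≡ 1296 (mod 2623)
6^128 ≡ 1296^2 = 1679616 ≡ 896 (mod 2623)
6^256 ≡ 896^2 = 802816 ≡ 178 (mod 2623)
6^512 ≡ 178^2 = 31684 ≡ 208 (mod 2623)
6^1024 ≡ 208^2 = 43264 ≡ 1296 (mod 2623)
6^2048 ≡ 1296^2 = 1679616 ≡ 896 (mod 2623)
2622 = 2048 + 512 + 32 + 16 + 8 + 4 + 2 in binary powers of 2.
So 6^2622 ≡ 896 · 208 · 208 · 178 · 896 · 1296 · 36 ≡ 2237 (mod 2623).
Since 2237 ≠ 1, base 6 is a Fermat witness: 2623 is composite.

2237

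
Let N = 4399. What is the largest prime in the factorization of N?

4399 = 53 · 83
83 is prime.
So 4399 = 53 · 83; the largest prime factor is 83.

83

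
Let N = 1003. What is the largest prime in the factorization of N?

59

1003 = 17 · 59
59 is prime.
So 1003 = 17 · 59; the largest prime factor is 59.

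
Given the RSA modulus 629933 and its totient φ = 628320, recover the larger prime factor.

φ(n) = (p−1)(q−1) = n − (p+q) + 1, so p + q = 629933 − 628320 + 1 = 1614.
p and q are the roots of t² − 1614t + 629933 = 0.
Discriminant: 1614² − 4·629933 = 2604996 − 2519732 = 85264; √85264 = 292.
q = (1614 − 292)/2 = 661, p = (1614 + 292)/2 = 953.
Check: 661 · 953 = 629933.

953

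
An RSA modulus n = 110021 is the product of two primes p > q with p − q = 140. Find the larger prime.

Since p = q + 140, we have 110021 = q(q + 140), so q² + 140q − 110021 = 0.
Discriminant: 140² + 4·110021 = 19600 + 440084 = 459684; √459684 = 678.
q = (−140 + 678)/2 = 269, and p = q + 140 = 409.
Check: 269 · 409 = 110021.

409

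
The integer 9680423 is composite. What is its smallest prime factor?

9680423 is odd.
Digit sum 32, not divisible by 3.
Ends in 3: not divisible by 5.
7: 9680423 = 7·1382917 + 4
11: 9680423 = 11·880038 + 5
13: 9680423 = 13·744647 + 12
17: 9680423 = 17·569436 + 11
19: 9680423 = 19·509495 + 18
23: 9680423 = 23·420887 + 22
29: 9680423 = 29·333807 + 20
31: 9680423 = 31·312271 + 22
37: 9680423 = 37·261633 + 2
41: 9680423 = 41·236107 + 36
43: 9680423 = 43·225126 + 5
47: 9680423 = 47·205966 + 21
53: 9680423 = 53·182649 + 26
59: 9680423 = 59·164074 + 57
61: 9680423 = 61·158695 + 28
67: 9680423 = 67·144483 + 62
71: 9680423 = 71·136343 + 70
73: 9680423 = 73·132608 + 39
79: 9680423 = 79·122537

79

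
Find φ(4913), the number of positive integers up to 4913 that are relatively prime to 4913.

4624

Factor: 4913 = 17^3.
φ(4913) = 17^2·(17−1) = 4624.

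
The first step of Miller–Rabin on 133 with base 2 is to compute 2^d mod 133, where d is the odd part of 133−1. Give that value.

133 − 1 = 132 = 2^2 · 33, so d = 33.
2^1 ≡ 2 (mod 133)
2^2 ≡ 2^2 = 4 ≡ 4 (mod 133)
2^4 ≡ 4^2 = 16 ≡ 16 (mod 133)
2^8 ≡ 16^2 = 256 ≡ 123 (mod 133)
2^16 ≡ 123^2 = 15129 ≡ 100 (mod 133)
2^32 ≡ 100^2 = 10000 ≡ 25 (mod 133)
33 = 32 + 1 in binary powers of 2.
So 2^33 ≡ 25 · 2 ≡ 50 (mod 133).
Squaring chain: 50 → 106; never reaches −1, so base 2 is a Miller–Rabin witness that 133 is composite.

50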